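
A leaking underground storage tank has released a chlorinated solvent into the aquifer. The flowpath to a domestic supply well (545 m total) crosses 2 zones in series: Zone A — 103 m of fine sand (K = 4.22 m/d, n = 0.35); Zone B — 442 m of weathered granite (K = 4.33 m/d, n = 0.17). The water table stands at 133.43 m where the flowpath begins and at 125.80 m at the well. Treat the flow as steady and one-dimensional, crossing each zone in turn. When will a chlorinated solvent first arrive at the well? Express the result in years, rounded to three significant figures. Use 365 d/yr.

Total head drop ΔH = 133.43 − 125.80 = 7.63 m
Continuity: the same q passes through each zone, so ΔH = q·Σ(L_j/K_j) — the zones act as resistances in series.
Σ(L/K) = 103/4.22 + 442/4.33 = 24.41 + 102.1 = 126.5 d
q = ΔH / Σ(L/K) = 7.63 / 126.5 = 0.06032 m/d (same in every zone)
Zone A: v = q/n = 0.06032/0.35 = 0.1724 m/d → t_A = 103/0.1724 = 597.6 d
Zone B: v = q/n = 0.06032/0.17 = 0.3548 m/d → t_B = 442/0.3548 = 1246 d
Total t = 597.6 + 1246 = 1843 d
   = 1843 / 365 = 5.05 yr

5.05 years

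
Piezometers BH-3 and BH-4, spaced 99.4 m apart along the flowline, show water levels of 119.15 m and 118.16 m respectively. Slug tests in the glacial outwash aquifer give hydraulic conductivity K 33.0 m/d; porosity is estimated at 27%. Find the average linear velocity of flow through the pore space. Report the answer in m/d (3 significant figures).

Hydraulic gradient i = (119.15 − 118.16) / 99.4 = 0.99 / 99.4 = 0.009960
Darcy flux q = K·i = 33.0 × 0.009960 = 0.3287 m/d
v = Ki/n = 33.0·0.009960/0.27 = 1.217 m/d

1.22 m/d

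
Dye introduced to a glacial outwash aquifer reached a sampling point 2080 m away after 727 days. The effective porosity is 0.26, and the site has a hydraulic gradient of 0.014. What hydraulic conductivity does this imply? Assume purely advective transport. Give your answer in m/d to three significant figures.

v = L / t = 2080 / 727 = 2.861 m/d
K = v · n / i = 2.861 × 0.26 / 0.014 = 53.1 m/d

53.1 m/d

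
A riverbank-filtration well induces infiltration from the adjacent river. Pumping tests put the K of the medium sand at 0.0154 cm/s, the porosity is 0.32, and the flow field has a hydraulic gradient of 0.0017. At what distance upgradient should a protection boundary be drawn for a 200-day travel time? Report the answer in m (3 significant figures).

K = 0.0154 cm/s × 864 = 13.31 m/d
q = Ki = 13.31 × 0.0017 = 0.02262 m/d
Seepage velocity v = q / n = 0.02262 / 0.32 = 0.07069 m/d
L = v × T = 0.07069 × 200 = 14.14 m

14.1 m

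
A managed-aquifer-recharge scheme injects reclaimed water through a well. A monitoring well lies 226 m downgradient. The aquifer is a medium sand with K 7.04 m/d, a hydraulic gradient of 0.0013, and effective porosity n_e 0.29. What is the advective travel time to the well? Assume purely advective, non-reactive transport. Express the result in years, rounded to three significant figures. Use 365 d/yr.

19.6 years

Specific discharge q = 7.04 × 0.0013 = 0.009152 m/d
Seepage velocity v = q / n = 0.009152 / 0.29 = 0.03156 m/d
t = L / v = 226 / 0.03156 = 7161 d
   = 7161 / 365 = 19.6 yr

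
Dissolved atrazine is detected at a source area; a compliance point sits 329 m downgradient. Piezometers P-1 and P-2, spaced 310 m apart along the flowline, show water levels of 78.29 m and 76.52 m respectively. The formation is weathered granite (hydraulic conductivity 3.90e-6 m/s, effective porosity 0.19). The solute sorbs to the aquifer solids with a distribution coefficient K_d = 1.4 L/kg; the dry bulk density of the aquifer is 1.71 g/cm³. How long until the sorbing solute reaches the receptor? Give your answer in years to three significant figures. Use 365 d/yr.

1210 years

Hydraulic gradient i = (78.29 − 76.52) / 310 = 1.77 / 310 = 0.005710
K = 3.90e-6 m/s × 86400 s/d = 0.3370 m/d
Specific discharge q = 0.3370 × 0.005710 = 0.001924 m/d
Average linear velocity = 0.001924 / 0.19 = 0.01013 m/d
Retardation R = 1 + ρ_b·K_d/n = 1 + 1.71×1.4/0.19 = 13.60
Contaminant velocity v_c = v/R = 0.01013/13.60 = 7.446e-4 m/d
t = L/v_c = 329/7.446e-4 = 441900 d
   = 441900/365 = 1210 yr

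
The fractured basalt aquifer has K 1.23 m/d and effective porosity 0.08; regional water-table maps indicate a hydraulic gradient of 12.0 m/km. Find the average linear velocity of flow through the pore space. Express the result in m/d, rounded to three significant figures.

Darcy flux q = K·i = 1.23 × 0.012 = 0.01476 m/d
Seepage velocity v = q / n = 0.01476 / 0.08 = 0.1845 m/d

0.185 m/d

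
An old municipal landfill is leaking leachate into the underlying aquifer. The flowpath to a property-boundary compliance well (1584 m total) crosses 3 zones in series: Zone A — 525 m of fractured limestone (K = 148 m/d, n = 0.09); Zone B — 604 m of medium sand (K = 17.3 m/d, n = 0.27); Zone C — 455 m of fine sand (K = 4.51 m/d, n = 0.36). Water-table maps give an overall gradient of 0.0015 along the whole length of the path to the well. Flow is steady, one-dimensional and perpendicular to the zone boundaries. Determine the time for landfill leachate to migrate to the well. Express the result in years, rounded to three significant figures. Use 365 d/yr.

60.1 years

Continuity: the same q passes through each zone, so ΔH = q·Σ(L_j/K_j) — the zones act as resistances in series.
Σ(L/K) = 525/148 + 604/17.3 + 455/4.51 = 3.547 + 34.91 + 100.9 = 139.3 d
K_eq = L_total / Σ(L/K) = 1584 / 139.3 = 11.37 m/d
q = K_eq · i = 11.37 × 0.0015 = 0.01705 m/d (same in every zone)
Zone A: v = q/n = 0.01705/0.09 = 0.1895 m/d → t_A = 525/0.1895 = 2771 d
Zone B: v = q/n = 0.01705/0.27 = 0.06315 m/d → t_B = 604/0.06315 = 9564 d
Zone C: v = q/n = 0.01705/0.36 = 0.04736 m/d → t_C = 455/0.04736 = 9607 d
Total t = 2771 + 9564 + 9607 = 21940 d
   = 21940 / 365 = 60.1 yr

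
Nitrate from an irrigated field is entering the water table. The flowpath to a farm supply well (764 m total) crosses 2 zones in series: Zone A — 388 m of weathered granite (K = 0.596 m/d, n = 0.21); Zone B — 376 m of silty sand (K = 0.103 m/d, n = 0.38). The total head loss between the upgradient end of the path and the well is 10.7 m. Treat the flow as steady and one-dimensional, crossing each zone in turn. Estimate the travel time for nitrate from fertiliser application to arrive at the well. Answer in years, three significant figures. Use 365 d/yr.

Steady 1-D flow in series ⇒ the Darcy flux q is identical in every zone and the zone head losses add (resistances L/K in series).
Σ(L/K) = 388/0.596 + 376/0.103 = 651.0 + 3650 = 4301 d
q = ΔH / Σ(L/K) = 10.7 / 4301 = 0.002488 m/d (same in every zone)
Zone A: v = q/n = 0.002488/0.21 = 0.01185 m/d → t_A = 388/0.01185 = 32760 d
Zone B: v = q/n = 0.002488/0.38 = 0.006546 m/d → t_B = 376/0.006546 = 57440 d
Total t = 32760 + 57440 = 90190 d
   = 90190 / 365 = 247 yr

247 years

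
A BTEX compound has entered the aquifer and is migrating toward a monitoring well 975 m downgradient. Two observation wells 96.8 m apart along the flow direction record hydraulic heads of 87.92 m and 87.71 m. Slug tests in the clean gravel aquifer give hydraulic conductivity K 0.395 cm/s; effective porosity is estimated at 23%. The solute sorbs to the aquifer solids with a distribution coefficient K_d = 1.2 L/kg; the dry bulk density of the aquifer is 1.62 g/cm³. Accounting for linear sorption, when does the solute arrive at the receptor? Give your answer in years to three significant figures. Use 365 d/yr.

7.84 years

Hydraulic gradient i = (87.92 − 87.71) / 96.8 = 0.21 / 96.8 = 0.002169
K = 0.395 cm/s × 864 = 341.3 m/d
Specific discharge q = 341.3 × 0.002169 = 0.7404 m/d
v = Ki/n = 341.3·0.002169/0.23 = 3.219 m/d
Retardation R = 1 + ρ_b·K_d/n = 1 + 1.62×1.2/0.23 = 9.452
Contaminant velocity v_c = v/R = 3.219/9.452 = 0.3406 m/d
t = L/v_c = 975/0.3406 = 2863 d
   = 2863/365 = 7.84 yr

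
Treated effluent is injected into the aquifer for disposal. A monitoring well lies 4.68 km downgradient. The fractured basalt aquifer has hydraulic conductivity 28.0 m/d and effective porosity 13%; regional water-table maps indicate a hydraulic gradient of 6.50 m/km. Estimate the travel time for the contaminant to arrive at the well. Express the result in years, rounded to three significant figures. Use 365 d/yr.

Darcy flux q = K·i = 28.0 × 0.0065 = 0.1820 m/d
v_s = q/n_e = 0.1820/0.13 = 1.400 m/d
L = 4.68 km = 4680 m
t = L / v = 4680 / 1.400 = 3343 d
   = 3343 / 365 = 9.16 yr

9.16 years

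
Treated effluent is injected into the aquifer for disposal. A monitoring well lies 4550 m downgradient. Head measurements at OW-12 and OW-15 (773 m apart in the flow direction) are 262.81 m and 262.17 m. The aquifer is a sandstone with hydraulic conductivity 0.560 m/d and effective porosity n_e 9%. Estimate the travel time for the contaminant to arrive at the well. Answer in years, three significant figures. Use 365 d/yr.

Hydraulic gradient i = (262.81 − 262.17) / 773 = 0.64 / 773 = 8.279e-4
q = Ki = 0.560 × 8.279e-4 = 4.636e-4 m/d
v_s = q/n_e = 4.636e-4/0.09 = 0.005152 m/d
t = L / v = 4550 / 0.005152 = 883200 d
   = 883200 / 365 = 2420 yr

2420 years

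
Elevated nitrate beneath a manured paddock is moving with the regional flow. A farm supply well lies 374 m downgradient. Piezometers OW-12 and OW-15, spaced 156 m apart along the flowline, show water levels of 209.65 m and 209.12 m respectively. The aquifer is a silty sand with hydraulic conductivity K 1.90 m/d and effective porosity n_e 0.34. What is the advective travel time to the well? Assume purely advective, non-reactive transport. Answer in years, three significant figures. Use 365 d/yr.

Hydraulic gradient i = (209.65 − 209.12) / 156 = 0.53 / 156 = 0.003397
q = Ki = 1.90 × 0.003397 = 0.006455 m/d
v_s = q/n_e = 0.006455/0.34 = 0.01899 m/d
t = L / v = 374 / 0.01899 = 19700 d
   = 19700 / 365 = 54.0 yr

54.0 years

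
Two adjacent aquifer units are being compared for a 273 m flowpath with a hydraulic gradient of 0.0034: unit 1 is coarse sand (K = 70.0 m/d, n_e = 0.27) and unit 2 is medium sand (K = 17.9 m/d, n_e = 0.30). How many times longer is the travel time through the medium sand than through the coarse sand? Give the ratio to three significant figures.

4.35

Unit 1 (coarse sand): v = 70.0×0.0034/0.27 = 0.8815 m/d, t = 273/0.8815 = 309.7 d
Unit 2 (medium sand): v = 17.9×0.0034/0.30 = 0.2029 m/d, t = 273/0.2029 = 1346 d
t(medium sand) / t(coarse sand) = 1346/309.7 = 4.35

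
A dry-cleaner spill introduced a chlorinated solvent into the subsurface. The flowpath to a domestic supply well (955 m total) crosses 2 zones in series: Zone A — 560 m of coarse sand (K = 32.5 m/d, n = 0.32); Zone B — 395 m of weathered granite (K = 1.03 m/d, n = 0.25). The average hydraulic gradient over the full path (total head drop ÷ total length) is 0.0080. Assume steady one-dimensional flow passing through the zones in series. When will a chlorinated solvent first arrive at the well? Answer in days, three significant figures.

For zones in series the flux q is common to all zones; the equivalent conductivity is the harmonic (thickness-weighted) mean, K_eq = L_total / Σ(L_j/K_j).
Σ(L/K) = 560/32.5 + 395/1.03 = 17.23 + 383.5 = 400.7 d
K_eq = L_total / Σ(L/K) = 955 / 400.7 = 2.383 m/d
q = K_eq · i = 2.383 × 0.0080 = 0.01907 m/d (same in every zone)
Zone A: v = q/n = 0.01907/0.32 = 0.05958 m/d → t_A = 560/0.05958 = 9399 d
Zone B: v = q/n = 0.01907/0.25 = 0.07626 m/d → t_B = 395/0.07626 = 5180 d
Total t = 9399 + 5180 = 14580 d

14600 days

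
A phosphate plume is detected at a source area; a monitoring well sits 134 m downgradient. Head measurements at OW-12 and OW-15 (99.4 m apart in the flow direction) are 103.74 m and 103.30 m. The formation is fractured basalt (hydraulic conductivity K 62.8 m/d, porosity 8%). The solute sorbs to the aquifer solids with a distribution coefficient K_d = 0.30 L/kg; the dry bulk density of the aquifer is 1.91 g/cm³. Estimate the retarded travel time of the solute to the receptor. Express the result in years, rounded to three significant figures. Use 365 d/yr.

Hydraulic gradient i = (103.74 − 103.30) / 99.4 = 0.44 / 99.4 = 0.004427
q = Ki = 62.8 × 0.004427 = 0.2780 m/d
Average linear velocity = 0.2780 / 0.08 = 3.475 m/d
Retardation R = 1 + ρ_b·K_d/n = 1 + 1.91×0.30/0.08 = 8.163
Contaminant velocity v_c = v/R = 3.475/8.163 = 0.4257 m/d
t = L/v_c = 134/0.4257 = 314.8 d
   = 314.8/365 = 0.862 yr

0.862 years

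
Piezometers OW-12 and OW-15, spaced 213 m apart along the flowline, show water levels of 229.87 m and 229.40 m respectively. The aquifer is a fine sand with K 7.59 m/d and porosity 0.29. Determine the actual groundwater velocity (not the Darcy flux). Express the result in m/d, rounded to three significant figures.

Hydraulic gradient i = (229.87 − 229.40) / 213 = 0.47 / 213 = 0.002207
Darcy flux q = K·i = 7.59 × 0.002207 = 0.01675 m/d
Seepage velocity v = q / n = 0.01675 / 0.29 = 0.05775 m/d

0.0578 m/d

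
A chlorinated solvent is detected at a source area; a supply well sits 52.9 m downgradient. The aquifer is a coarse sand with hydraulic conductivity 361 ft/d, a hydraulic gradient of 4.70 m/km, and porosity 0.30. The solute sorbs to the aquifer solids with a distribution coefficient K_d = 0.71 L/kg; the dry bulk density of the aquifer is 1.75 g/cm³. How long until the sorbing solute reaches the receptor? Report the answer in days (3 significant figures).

158 days

K = 361 ft/d × 0.3048 = 110.0 m/d
q = Ki = 110.0 × 0.0047 = 0.5172 m/d
v_s = q/n_e = 0.5172/0.30 = 1.724 m/d
Retardation R = 1 + ρ_b·K_d/n = 1 + 1.75×0.71/0.30 = 5.142
Contaminant velocity v_c = v/R = 1.724/5.142 = 0.3353 m/d
t = L/v_c = 52.9/0.3353 = 157.8 d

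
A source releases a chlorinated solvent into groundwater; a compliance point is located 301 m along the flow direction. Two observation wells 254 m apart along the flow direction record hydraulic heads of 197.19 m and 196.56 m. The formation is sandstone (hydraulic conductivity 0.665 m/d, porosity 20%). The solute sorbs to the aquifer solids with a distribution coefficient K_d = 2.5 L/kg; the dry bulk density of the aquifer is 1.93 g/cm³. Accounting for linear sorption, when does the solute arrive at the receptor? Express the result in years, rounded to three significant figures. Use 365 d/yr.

2510 years

Hydraulic gradient i = (197.19 − 196.56) / 254 = 0.63 / 254 = 0.002480
q = Ki = 0.665 × 0.002480 = 0.001649 m/d
v_s = q/n_e = 0.001649/0.20 = 0.008247 m/d
Retardation R = 1 + ρ_b·K_d/n = 1 + 1.93×2.5/0.20 = 25.13
Contaminant velocity v_c = v/R = 0.008247/25.13 = 3.282e-4 m/d
t = L/v_c = 301/3.282e-4 = 917000 d
   = 917000/365 = 2510 yr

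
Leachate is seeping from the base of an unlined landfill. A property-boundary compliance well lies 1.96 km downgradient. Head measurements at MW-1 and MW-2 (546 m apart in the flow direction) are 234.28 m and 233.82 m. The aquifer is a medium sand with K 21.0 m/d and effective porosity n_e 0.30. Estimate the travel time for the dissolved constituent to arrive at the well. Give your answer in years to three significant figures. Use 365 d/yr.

91.1 years

Hydraulic gradient i = (234.28 − 233.82) / 546 = 0.46 / 546 = 8.425e-4
Darcy flux q = K·i = 21.0 × 8.425e-4 = 0.01769 m/d
v_s = q/n_e = 0.01769/0.30 = 0.05897 m/d
L = 1.96 km = 1960 m
t = L / v = 1960 / 0.05897 = 33230 d
   = 33230 / 365 = 91.1 yr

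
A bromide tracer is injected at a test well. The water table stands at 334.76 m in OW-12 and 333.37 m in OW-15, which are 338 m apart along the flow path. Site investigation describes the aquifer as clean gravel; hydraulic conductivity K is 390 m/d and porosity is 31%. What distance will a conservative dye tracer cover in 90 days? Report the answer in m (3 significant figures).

Hydraulic gradient i = (334.76 − 333.37) / 338 = 1.39 / 338 = 0.004112
Darcy flux q = K·i = 390 × 0.004112 = 1.604 m/d
v_s = q/n_e = 1.604/0.31 = 5.174 m/d
L = v × T = 5.174 × 90 = 465.6 m

466 m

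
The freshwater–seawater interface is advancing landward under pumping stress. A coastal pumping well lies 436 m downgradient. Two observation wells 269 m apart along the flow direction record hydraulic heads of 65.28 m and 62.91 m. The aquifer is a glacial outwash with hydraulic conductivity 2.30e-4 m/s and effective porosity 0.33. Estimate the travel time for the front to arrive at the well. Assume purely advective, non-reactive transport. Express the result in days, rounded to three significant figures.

Hydraulic gradient i = (65.28 − 62.91) / 269 = 2.37 / 269 = 0.008810
K = 2.30e-4 m/s × 86400 s/d = 19.87 m/d
q = Ki = 19.87 × 0.008810 = 0.1751 m/d
Average linear velocity = 0.1751 / 0.33 = 0.5305 m/d
t = L / v = 436 / 0.5305 = 821.8 d

822 days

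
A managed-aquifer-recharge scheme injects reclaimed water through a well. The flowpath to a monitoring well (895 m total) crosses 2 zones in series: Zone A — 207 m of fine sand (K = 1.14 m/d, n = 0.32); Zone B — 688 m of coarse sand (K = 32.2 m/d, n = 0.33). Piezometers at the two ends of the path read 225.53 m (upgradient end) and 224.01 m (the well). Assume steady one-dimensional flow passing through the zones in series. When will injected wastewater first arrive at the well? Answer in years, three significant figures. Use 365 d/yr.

Total head drop ΔH = 225.53 − 224.01 = 1.52 m
Continuity: the same q passes through each zone, so ΔH = q·Σ(L_j/K_j) — the zones act as resistances in series.
Σ(L/K) = 207/1.14 + 688/32.2 = 181.6 + 21.37 = 202.9 d
q = ΔH / Σ(L/K) = 1.52 / 202.9 = 0.007490 m/d (same in every zone)
Zone A: v = q/n = 0.007490/0.32 = 0.02341 m/d → t_A = 207/0.02341 = 8844 d
Zone B: v = q/n = 0.007490/0.33 = 0.02270 m/d → t_B = 688/0.02270 = 30310 d
Total t = 8844 + 30310 = 39160 d
   = 39160 / 365 = 107 yr

107 years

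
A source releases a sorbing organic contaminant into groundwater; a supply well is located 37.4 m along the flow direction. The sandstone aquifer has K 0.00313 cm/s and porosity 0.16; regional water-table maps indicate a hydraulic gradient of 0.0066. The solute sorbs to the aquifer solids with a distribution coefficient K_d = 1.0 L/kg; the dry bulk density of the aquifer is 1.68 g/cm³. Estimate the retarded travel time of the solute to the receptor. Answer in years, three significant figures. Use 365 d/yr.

10.6 years

K = 0.00313 cm/s × 864 = 2.704 m/d
q = Ki = 2.704 × 0.0066 = 0.01785 m/d
Average linear velocity = 0.01785 / 0.16 = 0.1116 m/d
Retardation R = 1 + ρ_b·K_d/n = 1 + 1.68×1.0/0.16 = 11.50
Contaminant velocity v_c = v/R = 0.1116/11.50 = 0.009700 m/d
t = L/v_c = 37.4/0.009700 = 3856 d
   = 3856/365 = 10.6 yr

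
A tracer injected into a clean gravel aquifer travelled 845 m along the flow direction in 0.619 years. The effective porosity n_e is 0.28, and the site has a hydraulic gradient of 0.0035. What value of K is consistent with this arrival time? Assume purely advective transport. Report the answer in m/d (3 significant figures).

t = 0.619 years = 225.9 d
v = L / t = 845 / 225.9 = 3.740 m/d
K = v · n / i = 3.740 × 0.28 / 0.0035 = 299 m/d

299 m/d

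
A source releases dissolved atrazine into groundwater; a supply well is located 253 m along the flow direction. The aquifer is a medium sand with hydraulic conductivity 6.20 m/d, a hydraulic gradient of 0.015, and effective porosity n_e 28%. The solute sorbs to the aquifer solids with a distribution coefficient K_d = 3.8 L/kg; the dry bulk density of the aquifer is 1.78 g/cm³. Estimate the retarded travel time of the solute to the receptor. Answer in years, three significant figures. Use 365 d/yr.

52.5 years

Darcy flux q = K·i = 6.20 × 0.015 = 0.09300 m/d
Seepage velocity v = q / n = 0.09300 / 0.28 = 0.3321 m/d
Retardation R = 1 + ρ_b·K_d/n = 1 + 1.78×3.8/0.28 = 25.16
Contaminant velocity v_c = v/R = 0.3321/25.16 = 0.01320 m/d
t = L/v_c = 253/0.01320 = 19160 d
   = 19160/365 = 52.5 yr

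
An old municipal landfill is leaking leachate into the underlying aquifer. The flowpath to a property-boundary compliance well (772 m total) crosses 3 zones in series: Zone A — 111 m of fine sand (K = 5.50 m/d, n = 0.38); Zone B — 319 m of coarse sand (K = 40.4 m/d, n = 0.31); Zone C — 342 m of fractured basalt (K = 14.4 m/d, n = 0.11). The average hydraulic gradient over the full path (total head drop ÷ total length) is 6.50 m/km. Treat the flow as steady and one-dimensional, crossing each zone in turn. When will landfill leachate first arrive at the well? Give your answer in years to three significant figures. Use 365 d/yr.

For zones in series the flux q is common to all zones; the equivalent conductivity is the harmonic (thickness-weighted) mean, K_eq = L_total / Σ(L_j/K_j).
Σ(L/K) = 111/5.50 + 319/40.4 + 342/14.4 = 20.18 + 7.896 + 23.75 = 51.83 d
K_eq = L_total / Σ(L/K) = 772 / 51.83 = 14.90 m/d
q = K_eq · i = 14.90 × 0.0065 = 0.09682 m/d (same in every zone)
Zone A: v = q/n = 0.09682/0.38 = 0.2548 m/d → t_A = 111/0.2548 = 435.7 d
Zone B: v = q/n = 0.09682/0.31 = 0.3123 m/d → t_B = 319/0.3123 = 1021 d
Zone C: v = q/n = 0.09682/0.11 = 0.8802 m/d → t_C = 342/0.8802 = 388.6 d
Total t = 435.7 + 1021 + 388.6 = 1846 d
   = 1846 / 365 = 5.06 yr

5.06 years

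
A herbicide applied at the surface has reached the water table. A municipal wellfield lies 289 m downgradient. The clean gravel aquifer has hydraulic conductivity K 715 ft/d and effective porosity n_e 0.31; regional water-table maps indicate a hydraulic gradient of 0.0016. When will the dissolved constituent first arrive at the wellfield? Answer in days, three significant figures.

K = 715 ft/d × 0.3048 = 217.9 m/d
Darcy flux q = K·i = 217.9 × 0.0016 = 0.3487 m/d
v = Ki/n = 217.9·0.0016/0.31 = 1.125 m/d
t = L / v = 289 / 1.125 = 256.9 d

257 days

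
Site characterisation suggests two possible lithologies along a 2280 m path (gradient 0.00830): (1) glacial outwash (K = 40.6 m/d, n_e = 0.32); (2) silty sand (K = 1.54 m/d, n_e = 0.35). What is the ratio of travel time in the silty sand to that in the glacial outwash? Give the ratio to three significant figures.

Unit 1 (glacial outwash): v = 40.6×0.0083/0.32 = 1.053 m/d, t = 2280/1.053 = 2165 d
Unit 2 (silty sand): v = 1.54×0.0083/0.35 = 0.03652 m/d, t = 2280/0.03652 = 62430 d
t(silty sand) / t(glacial outwash) = 62430/2165 = 28.8

28.8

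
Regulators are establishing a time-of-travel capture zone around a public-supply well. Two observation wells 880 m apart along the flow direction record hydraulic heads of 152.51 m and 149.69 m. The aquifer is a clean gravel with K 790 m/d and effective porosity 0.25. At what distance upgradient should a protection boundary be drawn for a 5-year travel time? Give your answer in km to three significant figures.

Hydraulic gradient i = (152.51 − 149.69) / 880 = 2.82 / 880 = 0.003205
Darcy flux q = K·i = 790 × 0.003205 = 2.532 m/d
v_s = q/n_e = 2.532/0.25 = 10.13 m/d
T = 5 yr × 365 = 1825 d
L = v × T = 10.13 × 1825 = 18480 m
   = 18.5 km

18.5 km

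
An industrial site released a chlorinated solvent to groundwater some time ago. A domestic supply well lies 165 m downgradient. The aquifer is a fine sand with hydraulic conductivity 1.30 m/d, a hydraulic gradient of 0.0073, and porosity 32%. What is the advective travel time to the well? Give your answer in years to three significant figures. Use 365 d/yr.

15.2 years

Darcy flux q = K·i = 1.30 × 0.0073 = 0.009490 m/d
Seepage velocity v = q / n = 0.009490 / 0.32 = 0.02966 m/d
t = L / v = 165 / 0.02966 = 5564 d
   = 5564 / 365 = 15.2 yr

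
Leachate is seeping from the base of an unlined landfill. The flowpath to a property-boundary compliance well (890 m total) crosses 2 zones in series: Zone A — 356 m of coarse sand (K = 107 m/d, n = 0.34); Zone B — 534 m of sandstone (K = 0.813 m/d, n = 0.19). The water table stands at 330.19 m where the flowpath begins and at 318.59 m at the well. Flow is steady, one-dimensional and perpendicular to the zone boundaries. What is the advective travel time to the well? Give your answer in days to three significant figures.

Total head drop ΔH = 330.19 − 318.59 = 11.60 m
Continuity: the same q passes through each zone, so ΔH = q·Σ(L_j/K_j) — the zones act as resistances in series.
Σ(L/K) = 356/107 + 534/0.813 = 3.327 + 656.8 = 660.2 d
q = ΔH / Σ(L/K) = 11.60 / 660.2 = 0.01757 m/d (same in every zone)
Zone A: v = q/n = 0.01757/0.34 = 0.05168 m/d → t_A = 356/0.05168 = 6888 d
Zone B: v = q/n = 0.01757/0.19 = 0.09248 m/d → t_B = 534/0.09248 = 5774 d
Total t = 6888 + 5774 = 12660 d

12700 days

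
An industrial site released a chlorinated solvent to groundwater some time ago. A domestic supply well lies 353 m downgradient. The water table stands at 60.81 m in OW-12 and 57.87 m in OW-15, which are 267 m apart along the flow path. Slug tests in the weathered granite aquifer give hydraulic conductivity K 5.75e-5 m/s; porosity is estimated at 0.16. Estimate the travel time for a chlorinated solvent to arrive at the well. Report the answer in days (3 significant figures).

Hydraulic gradient i = (60.81 − 57.87) / 267 = 2.94 / 267 = 0.01101
K = 5.75e-5 m/s × 86400 s/d = 4.968 m/d
Darcy flux q = K·i = 4.968 × 0.01101 = 0.05470 m/d
Seepage velocity v = q / n = 0.05470 / 0.16 = 0.3419 m/d
t = L / v = 353 / 0.3419 = 1032 d

1030 days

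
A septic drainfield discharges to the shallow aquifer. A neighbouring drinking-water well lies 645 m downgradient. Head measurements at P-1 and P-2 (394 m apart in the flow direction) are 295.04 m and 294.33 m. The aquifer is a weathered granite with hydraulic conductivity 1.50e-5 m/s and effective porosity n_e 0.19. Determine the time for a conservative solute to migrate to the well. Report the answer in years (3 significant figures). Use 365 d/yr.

144 years

Hydraulic gradient i = (295.04 − 294.33) / 394 = 0.71 / 394 = 0.001802
K = 1.50e-5 m/s × 86400 s/d = 1.296 m/d
Darcy flux q = K·i = 1.296 × 0.001802 = 0.002335 m/d
v_s = q/n_e = 0.002335/0.19 = 0.01229 m/d
t = L / v = 645 / 0.01229 = 52470 d
   = 52470 / 365 = 144 yr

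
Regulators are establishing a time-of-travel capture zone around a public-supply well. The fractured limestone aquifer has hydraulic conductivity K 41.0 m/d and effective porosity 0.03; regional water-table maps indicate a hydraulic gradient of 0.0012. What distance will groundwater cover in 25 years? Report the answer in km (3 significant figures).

15.0 km

q = Ki = 41.0 × 0.0012 = 0.04920 m/d
v = Ki/n = 41.0·0.0012/0.03 = 1.640 m/d
T = 25 yr × 365 = 9125 d
L = v × T = 1.640 × 9125 = 14970 m
   = 15.0 km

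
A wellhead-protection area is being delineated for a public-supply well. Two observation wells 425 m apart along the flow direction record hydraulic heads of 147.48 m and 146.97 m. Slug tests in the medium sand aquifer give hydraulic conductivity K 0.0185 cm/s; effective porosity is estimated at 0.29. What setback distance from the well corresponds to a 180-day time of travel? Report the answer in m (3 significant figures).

Hydraulic gradient i = (147.48 − 146.97) / 425 = 0.51 / 425 = 0.001200
K = 0.0185 cm/s × 864 = 15.98 m/d
Darcy flux q = K·i = 15.98 × 0.001200 = 0.01918 m/d
v = Ki/n = 15.98·0.001200/0.29 = 0.06614 m/d
L = v × T = 0.06614 × 180 = 11.91 m

11.9 m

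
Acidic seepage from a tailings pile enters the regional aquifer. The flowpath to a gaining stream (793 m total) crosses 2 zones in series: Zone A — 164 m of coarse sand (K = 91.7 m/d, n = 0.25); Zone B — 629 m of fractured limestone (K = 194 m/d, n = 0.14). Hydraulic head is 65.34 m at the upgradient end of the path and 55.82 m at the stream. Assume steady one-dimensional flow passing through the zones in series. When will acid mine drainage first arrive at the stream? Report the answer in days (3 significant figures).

Total head drop ΔH = 65.34 − 55.82 = 9.52 m
Steady 1-D flow in series ⇒ the Darcy flux q is identical in every zone and the zone head losses add (resistances L/K in series).
Σ(L/K) = 164/91.7 + 629/194 = 1.788 + 3.242 = 5.031 d
q = ΔH / Σ(L/K) = 9.52 / 5.031 = 1.892 m/d (same in every zone)
Zone A: v = q/n = 1.892/0.25 = 7.570 m/d → t_A = 164/7.570 = 21.67 d
Zone B: v = q/n = 1.892/0.14 = 13.52 m/d → t_B = 629/13.52 = 46.53 d
Total t = 21.67 + 46.53 = 68.20 d

68.2 days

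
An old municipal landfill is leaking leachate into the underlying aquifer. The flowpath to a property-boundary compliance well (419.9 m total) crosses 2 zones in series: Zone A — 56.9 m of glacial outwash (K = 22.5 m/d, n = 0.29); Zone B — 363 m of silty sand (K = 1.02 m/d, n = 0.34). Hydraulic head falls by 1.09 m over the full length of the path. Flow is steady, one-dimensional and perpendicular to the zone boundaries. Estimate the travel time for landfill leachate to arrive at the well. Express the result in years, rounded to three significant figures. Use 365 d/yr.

126 years

Continuity: the same q passes through each zone, so ΔH = q·Σ(L_j/K_j) — the zones act as resistances in series.
Σ(L/K) = 56.9/22.5 + 363/1.02 = 2.529 + 355.9 = 358.4 d
q = ΔH / Σ(L/K) = 1.09 / 358.4 = 0.003041 m/d (same in every zone)
Zone A: v = q/n = 0.003041/0.29 = 0.01049 m/d → t_A = 56.9/0.01049 = 5426 d
Zone B: v = q/n = 0.003041/0.34 = 0.008945 m/d → t_B = 363/0.008945 = 40580 d
Total t = 5426 + 40580 = 46010 d
   = 46010 / 365 = 126 yr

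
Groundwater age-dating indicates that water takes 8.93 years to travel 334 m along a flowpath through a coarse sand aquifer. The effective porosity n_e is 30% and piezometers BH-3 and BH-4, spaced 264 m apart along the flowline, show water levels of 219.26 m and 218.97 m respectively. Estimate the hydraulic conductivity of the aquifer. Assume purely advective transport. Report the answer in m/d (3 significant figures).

28.0 m/d

Hydraulic gradient i = (219.26 − 218.97) / 264 = 0.29 / 264 = 0.001098
t = 8.93 years = 3259 d
v = L / t = 334 / 3259 = 0.1025 m/d
K = v · n / i = 0.1025 × 0.30 / 0.001098 = 28.0 m/d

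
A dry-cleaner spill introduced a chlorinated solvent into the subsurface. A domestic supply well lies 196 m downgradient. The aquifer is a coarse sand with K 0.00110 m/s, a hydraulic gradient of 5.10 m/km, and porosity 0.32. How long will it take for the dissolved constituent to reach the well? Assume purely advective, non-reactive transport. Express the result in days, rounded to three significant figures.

129 days

K = 0.00110 m/s × 86400 s/d = 95.04 m/d
q = Ki = 95.04 × 0.0051 = 0.4847 m/d
Seepage velocity v = q / n = 0.4847 / 0.32 = 1.515 m/d
t = L / v = 196 / 1.515 = 129.4 d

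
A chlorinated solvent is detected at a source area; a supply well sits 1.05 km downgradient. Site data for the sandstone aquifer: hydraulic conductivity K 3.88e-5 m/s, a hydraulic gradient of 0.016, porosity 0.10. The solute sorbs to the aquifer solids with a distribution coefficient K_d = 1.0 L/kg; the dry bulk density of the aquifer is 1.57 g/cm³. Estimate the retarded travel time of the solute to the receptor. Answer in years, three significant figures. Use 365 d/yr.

K = 3.88e-5 m/s × 86400 s/d = 3.352 m/d
Specific discharge q = 3.352 × 0.016 = 0.05364 m/d
v = Ki/n = 3.352·0.016/0.10 = 0.5364 m/d
Retardation R = 1 + ρ_b·K_d/n = 1 + 1.57×1.0/0.10 = 16.70
Contaminant velocity v_c = v/R = 0.5364/16.70 = 0.03212 m/d
L = 1.05 km = 1050 m
t = L/v_c = 1050/0.03212 = 32690 d
   = 32690/365 = 89.6 yr

89.6 years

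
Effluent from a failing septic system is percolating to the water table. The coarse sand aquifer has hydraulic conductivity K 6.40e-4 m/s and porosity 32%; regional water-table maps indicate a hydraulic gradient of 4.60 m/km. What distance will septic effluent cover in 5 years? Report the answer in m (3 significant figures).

1450 m

K = 6.40e-4 m/s × 86400 s/d = 55.30 m/d
Specific discharge q = 55.30 × 0.0046 = 0.2544 m/d
Seepage velocity v = q / n = 0.2544 / 0.32 = 0.7949 m/d
T = 5 yr × 365 = 1825 d
L = v × T = 0.7949 × 1825 = 1451 m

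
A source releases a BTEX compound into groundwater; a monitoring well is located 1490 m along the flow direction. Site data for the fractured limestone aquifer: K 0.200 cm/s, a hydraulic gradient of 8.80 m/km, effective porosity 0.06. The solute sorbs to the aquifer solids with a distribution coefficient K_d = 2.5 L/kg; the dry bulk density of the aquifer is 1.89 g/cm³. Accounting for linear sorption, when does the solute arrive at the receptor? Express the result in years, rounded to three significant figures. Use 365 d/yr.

K = 0.200 cm/s × 864 = 172.8 m/d
Specific discharge q = 172.8 × 0.0088 = 1.521 m/d
Average linear velocity = 1.521 / 0.06 = 25.34 m/d
Retardation R = 1 + ρ_b·K_d/n = 1 + 1.89×2.5/0.06 = 79.75
Contaminant velocity v_c = v/R = 25.34/79.75 = 0.3178 m/d
t = L/v_c = 1490/0.3178 = 4689 d
   = 4689/365 = 12.8 yr

12.8 years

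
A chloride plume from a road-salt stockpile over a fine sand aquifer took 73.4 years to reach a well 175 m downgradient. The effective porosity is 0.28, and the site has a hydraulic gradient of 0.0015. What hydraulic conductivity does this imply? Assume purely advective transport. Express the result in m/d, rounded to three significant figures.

1.22 m/d

t = 73.4 years = 26790 d
v = L / t = 175 / 26790 = 0.006532 m/d
K = v · n / i = 0.006532 × 0.28 / 0.0015 = 1.22 m/d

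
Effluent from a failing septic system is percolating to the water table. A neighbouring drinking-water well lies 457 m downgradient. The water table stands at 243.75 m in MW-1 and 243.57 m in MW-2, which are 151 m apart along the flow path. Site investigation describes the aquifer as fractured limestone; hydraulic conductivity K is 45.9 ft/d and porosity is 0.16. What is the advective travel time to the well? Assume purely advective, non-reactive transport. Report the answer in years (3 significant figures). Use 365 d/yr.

12.0 years

Hydraulic gradient i = (243.75 − 243.57) / 151 = 0.18 / 151 = 0.001192
K = 45.9 ft/d × 0.3048 = 13.99 m/d
Darcy flux q = K·i = 13.99 × 0.001192 = 0.01668 m/d
Seepage velocity v = q / n = 0.01668 / 0.16 = 0.1042 m/d
t = L / v = 457 / 0.1042 = 4384 d
   = 4384 / 365 = 12.0 yr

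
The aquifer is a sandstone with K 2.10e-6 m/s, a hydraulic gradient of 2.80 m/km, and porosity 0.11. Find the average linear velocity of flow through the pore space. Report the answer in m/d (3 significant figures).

0.00462 m/d

K = 2.10e-6 m/s × 86400 s/d = 0.1814 m/d
Specific discharge q = 0.1814 × 0.0028 = 5.080e-4 m/d
v_s = q/n_e = 5.080e-4/0.11 = 0.004618 m/d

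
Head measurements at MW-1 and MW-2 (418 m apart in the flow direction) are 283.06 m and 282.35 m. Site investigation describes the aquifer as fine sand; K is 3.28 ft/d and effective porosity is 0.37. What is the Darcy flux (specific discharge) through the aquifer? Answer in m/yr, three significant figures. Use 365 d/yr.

0.620 m/yr

Hydraulic gradient i = (283.06 − 282.35) / 418 = 0.71 / 418 = 0.001699
K = 3.28 ft/d × 0.3048 = 0.9997 m/d
q = Ki = 0.9997 × 0.001699 = 0.001698 m/d
   = 0.001698 × 365 = 0.620 m/yr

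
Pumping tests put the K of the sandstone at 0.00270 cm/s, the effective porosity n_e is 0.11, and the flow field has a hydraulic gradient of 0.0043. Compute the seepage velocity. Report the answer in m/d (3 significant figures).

0.0912 m/d

K = 0.00270 cm/s × 864 = 2.333 m/d
q = Ki = 2.333 × 0.0043 = 0.01003 m/d
v_s = q/n_e = 0.01003/0.11 = 0.09119 m/d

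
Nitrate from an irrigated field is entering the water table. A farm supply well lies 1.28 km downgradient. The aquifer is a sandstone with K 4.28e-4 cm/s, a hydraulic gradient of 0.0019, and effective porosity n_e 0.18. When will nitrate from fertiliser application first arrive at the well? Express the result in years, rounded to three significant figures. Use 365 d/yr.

K = 4.28e-4 cm/s × 864 = 0.3698 m/d
Specific discharge q = 0.3698 × 0.0019 = 7.026e-4 m/d
v_s = q/n_e = 7.026e-4/0.18 = 0.003903 m/d
L = 1.28 km = 1280 m
t = L / v = 1280 / 0.003903 = 327900 d
   = 327900 / 365 = 898 yr

898 years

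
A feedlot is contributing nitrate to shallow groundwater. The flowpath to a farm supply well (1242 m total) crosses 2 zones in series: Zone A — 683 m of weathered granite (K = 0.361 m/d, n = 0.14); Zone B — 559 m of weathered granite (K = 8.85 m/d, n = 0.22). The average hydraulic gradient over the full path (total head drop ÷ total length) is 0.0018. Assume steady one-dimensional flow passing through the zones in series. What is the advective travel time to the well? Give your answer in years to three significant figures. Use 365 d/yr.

524 years

Steady 1-D flow in series ⇒ the Darcy flux q is identical in every zone and the zone head losses add (resistances L/K in series).
Σ(L/K) = 683/0.361 + 559/8.85 = 1892 + 63.16 = 1955 d
K_eq = L_total / Σ(L/K) = 1242 / 1955 = 0.6353 m/d
q = K_eq · i = 0.6353 × 0.0018 = 0.001143 m/d (same in every zone)
Zone A: v = q/n = 0.001143/0.14 = 0.008168 m/d → t_A = 683/0.008168 = 83620 d
Zone B: v = q/n = 0.001143/0.22 = 0.005198 m/d → t_B = 559/0.005198 = 107600 d
Total t = 83620 + 107600 = 191200 d
   = 191200 / 365 = 524 yr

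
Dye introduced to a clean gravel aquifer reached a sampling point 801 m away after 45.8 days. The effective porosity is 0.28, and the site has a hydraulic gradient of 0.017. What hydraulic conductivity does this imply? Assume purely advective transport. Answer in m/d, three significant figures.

288 m/d

v = L / t = 801 / 45.8 = 17.49 m/d
K = v · n / i = 17.49 × 0.28 / 0.017 = 288 m/d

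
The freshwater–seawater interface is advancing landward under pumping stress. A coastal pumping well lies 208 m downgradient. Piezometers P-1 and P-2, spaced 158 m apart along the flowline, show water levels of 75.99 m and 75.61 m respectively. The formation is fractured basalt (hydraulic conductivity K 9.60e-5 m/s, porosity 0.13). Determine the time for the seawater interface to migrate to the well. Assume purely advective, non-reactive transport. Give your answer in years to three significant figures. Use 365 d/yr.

3.71 years

Hydraulic gradient i = (75.99 − 75.61) / 158 = 0.38 / 158 = 0.002405
K = 9.60e-5 m/s × 86400 s/d = 8.294 m/d
q = Ki = 8.294 × 0.002405 = 0.01995 m/d
Average linear velocity = 0.01995 / 0.13 = 0.1535 m/d
t = L / v = 208 / 0.1535 = 1355 d
   = 1355 / 365 = 3.71 yr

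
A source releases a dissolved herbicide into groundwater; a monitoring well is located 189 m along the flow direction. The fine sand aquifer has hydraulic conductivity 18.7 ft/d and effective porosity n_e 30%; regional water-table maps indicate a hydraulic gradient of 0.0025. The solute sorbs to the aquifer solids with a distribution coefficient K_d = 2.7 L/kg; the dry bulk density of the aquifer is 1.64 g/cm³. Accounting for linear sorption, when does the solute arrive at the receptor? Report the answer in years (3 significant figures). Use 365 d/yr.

K = 18.7 ft/d × 0.3048 = 5.700 m/d
Specific discharge q = 5.700 × 0.0025 = 0.01425 m/d
Average linear velocity = 0.01425 / 0.30 = 0.04750 m/d
Retardation R = 1 + ρ_b·K_d/n = 1 + 1.64×2.7/0.30 = 15.76
Contaminant velocity v_c = v/R = 0.04750/15.76 = 0.003014 m/d
t = L/v_c = 189/0.003014 = 62710 d
   = 62710/365 = 172 yr

172 years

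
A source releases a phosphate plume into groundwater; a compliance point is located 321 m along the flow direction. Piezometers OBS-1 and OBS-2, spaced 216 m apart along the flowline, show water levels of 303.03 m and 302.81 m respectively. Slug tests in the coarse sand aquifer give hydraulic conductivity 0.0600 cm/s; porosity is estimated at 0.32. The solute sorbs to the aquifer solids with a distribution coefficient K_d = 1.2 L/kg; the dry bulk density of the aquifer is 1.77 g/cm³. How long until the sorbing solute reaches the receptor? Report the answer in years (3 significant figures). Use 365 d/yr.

40.7 years

Hydraulic gradient i = (303.03 − 302.81) / 216 = 0.22 / 216 = 0.001019
K = 0.0600 cm/s × 864 = 51.84 m/d
q = Ki = 51.84 × 0.001019 = 0.05280 m/d
Average linear velocity = 0.05280 / 0.32 = 0.1650 m/d
Retardation R = 1 + ρ_b·K_d/n = 1 + 1.77×1.2/0.32 = 7.638
Contaminant velocity v_c = v/R = 0.1650/7.638 = 0.02160 m/d
t = L/v_c = 321/0.02160 = 14860 d
   = 14860/365 = 40.7 yr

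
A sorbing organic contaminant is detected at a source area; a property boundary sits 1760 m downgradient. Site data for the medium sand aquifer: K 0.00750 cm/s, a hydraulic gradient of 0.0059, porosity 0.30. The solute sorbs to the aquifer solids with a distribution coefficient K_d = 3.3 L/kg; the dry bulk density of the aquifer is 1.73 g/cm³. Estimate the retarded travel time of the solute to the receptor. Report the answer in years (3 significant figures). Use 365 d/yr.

758 years

K = 0.00750 cm/s × 864 = 6.480 m/d
q = Ki = 6.480 × 0.0059 = 0.03823 m/d
v_s = q/n_e = 0.03823/0.30 = 0.1274 m/d
Retardation R = 1 + ρ_b·K_d/n = 1 + 1.73×3.3/0.30 = 20.03
Contaminant velocity v_c = v/R = 0.1274/20.03 = 0.006362 m/d
t = L/v_c = 1760/0.006362 = 276600 d
   = 276600/365 = 758 yr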